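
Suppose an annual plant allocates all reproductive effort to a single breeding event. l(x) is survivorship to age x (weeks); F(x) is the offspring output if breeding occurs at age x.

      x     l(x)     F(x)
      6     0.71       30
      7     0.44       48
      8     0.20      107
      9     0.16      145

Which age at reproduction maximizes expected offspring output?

Expected offspring if breeding at age x = l(x) × F(x):
  age 6: 0.71 × 30 = 21.300
  age 7: 0.44 × 48 = 21.120
  age 8: 0.20 × 107 = 21.400
  age 9: 0.16 × 145 = 23.200
Maximum at age 9 (23.200).

9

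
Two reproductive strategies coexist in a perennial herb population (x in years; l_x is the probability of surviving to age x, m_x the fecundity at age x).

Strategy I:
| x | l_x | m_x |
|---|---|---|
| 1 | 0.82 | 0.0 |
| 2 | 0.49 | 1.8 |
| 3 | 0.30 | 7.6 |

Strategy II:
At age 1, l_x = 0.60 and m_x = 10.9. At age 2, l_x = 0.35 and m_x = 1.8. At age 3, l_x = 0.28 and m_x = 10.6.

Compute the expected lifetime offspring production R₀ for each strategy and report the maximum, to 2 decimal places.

10.14

Strategy I: R₀ = 0.82×0.0 + 0.49×1.8 + 0.30×7.6 = 3.1620
Strategy II: R₀ = 0.60×10.9 + 0.35×1.8 + 0.28×10.6 = 10.1380
Highest R₀: strategy II with 10.1380.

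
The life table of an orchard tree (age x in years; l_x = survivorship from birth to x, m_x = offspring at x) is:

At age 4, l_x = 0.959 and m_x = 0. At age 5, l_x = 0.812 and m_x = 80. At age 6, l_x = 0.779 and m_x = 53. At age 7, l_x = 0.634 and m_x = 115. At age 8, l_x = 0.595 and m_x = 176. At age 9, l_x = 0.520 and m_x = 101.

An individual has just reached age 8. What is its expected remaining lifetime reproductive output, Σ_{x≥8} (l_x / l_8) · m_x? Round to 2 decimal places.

l_8 = 0.595. Conditional survival from age 8 to x is l_x / l_8.
  x=8: (0.595/0.595) × 176 = 176.0000
  x=9: (0.520/0.595) × 101 = 88.2689
Sum = 176.0000 + 88.2689 = 264.2689

264.27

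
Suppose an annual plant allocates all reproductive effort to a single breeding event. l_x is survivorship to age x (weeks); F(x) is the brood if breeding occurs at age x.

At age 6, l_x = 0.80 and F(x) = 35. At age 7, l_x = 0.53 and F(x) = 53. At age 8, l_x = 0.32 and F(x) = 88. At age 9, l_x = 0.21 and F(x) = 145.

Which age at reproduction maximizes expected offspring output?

9

Expected offspring if breeding at age x = l_x × F(x):
  age 6: 0.80 × 35 = 28.000
  age 7: 0.53 × 53 = 28.090
  age 8: 0.32 × 88 = 28.160
  age 9: 0.21 × 145 = 30.450
Maximum at age 9 (30.450).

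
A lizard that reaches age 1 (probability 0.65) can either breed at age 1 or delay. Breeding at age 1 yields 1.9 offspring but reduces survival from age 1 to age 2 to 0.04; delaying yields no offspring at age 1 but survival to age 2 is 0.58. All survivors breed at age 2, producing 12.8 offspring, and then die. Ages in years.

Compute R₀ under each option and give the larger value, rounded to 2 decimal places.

4.83

breed at age 1: R₀ = 0.65 × (1.9 + 0.04 × 12.8) = 0.65 × 2.4120 = 1.5678
delay to age 2: R₀ = 0.65 × (0.58 × 12.8) = 0.65 × 7.4240 = 4.8256
Higher: delay to age 2 (4.8256).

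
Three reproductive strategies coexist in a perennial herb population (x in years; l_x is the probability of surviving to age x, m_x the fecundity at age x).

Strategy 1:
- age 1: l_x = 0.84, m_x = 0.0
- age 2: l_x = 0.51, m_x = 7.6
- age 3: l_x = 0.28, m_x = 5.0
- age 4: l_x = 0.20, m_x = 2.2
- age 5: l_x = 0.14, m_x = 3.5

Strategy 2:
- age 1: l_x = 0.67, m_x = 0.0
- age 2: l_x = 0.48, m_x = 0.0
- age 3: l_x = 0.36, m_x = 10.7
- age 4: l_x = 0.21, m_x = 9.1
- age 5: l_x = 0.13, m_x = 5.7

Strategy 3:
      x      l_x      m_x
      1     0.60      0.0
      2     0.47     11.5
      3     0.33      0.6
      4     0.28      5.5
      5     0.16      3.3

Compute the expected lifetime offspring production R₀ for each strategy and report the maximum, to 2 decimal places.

7.67

Strategy 1: R₀ = 0.84×0.0 + 0.51×7.6 + 0.28×5.0 + 0.20×2.2 + 0.14×3.5 = 6.2060
Strategy 2: R₀ = 0.67×0.0 + 0.48×0.0 + 0.36×10.7 + 0.21×9.1 + 0.13×5.7 = 6.5040
Strategy 3: R₀ = 0.60×0.0 + 0.47×11.5 + 0.33×0.6 + 0.28×5.5 + 0.16×3.3 = 7.6710
Highest R₀: strategy 3 with 7.6710.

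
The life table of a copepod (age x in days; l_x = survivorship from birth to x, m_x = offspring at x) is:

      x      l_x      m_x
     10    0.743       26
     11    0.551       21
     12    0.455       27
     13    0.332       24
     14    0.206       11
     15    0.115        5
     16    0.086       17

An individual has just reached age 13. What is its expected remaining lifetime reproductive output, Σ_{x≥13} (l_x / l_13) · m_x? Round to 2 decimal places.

l_13 = 0.332. Conditional survival from age 13 to x is l_x / l_13.
  x=13: (0.332/0.332) × 24 = 24.0000
  x=14: (0.206/0.332) × 11 = 6.8253
  x=15: (0.115/0.332) × 5 = 1.7319
  x=16: (0.086/0.332) × 17 = 4.4036
Sum = 24.0000 + 6.8253 + 1.7319 + 4.4036 = 36.9608

36.96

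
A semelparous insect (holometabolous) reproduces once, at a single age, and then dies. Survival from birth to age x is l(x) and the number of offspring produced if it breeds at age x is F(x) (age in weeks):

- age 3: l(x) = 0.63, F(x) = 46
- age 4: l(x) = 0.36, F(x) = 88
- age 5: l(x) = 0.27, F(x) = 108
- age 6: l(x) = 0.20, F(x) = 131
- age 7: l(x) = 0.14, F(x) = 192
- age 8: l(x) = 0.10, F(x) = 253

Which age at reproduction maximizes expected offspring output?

Expected offspring if breeding at age x = l(x) × F(x):
  age 3: 0.63 × 46 = 28.980
  age 4: 0.36 × 88 = 31.680
  age 5: 0.27 × 108 = 29.160
  age 6: 0.20 × 131 = 26.200
  age 7: 0.14 × 192 = 26.880
  age 8: 0.10 × 253 = 25.300
Maximum at age 4 (31.680).

4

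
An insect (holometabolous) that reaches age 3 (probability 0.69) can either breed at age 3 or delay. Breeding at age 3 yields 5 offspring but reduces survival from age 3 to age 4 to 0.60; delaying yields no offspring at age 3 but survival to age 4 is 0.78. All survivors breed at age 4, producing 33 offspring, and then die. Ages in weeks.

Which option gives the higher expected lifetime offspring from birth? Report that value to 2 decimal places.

breed at age 3: R₀ = 0.69 × (5 + 0.60 × 33) = 0.69 × 24.8000 = 17.1120
delay to age 4: R₀ = 0.69 × (0.78 × 33) = 0.69 × 25.7400 = 17.7606
Higher: delay to age 4 (17.7606).

17.76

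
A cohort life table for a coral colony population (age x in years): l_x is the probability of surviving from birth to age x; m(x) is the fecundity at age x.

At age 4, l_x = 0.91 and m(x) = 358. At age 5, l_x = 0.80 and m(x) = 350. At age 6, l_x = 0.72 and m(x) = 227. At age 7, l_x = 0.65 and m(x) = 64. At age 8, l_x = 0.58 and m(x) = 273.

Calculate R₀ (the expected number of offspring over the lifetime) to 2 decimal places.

R₀ = Σ l_x m(x):
  age 4: 0.91 × 358 = 325.7800
  age 5: 0.80 × 350 = 280.0000
  age 6: 0.72 × 227 = 163.4400
  age 7: 0.65 × 64 = 41.6000
  age 8: 0.58 × 273 = 158.3400
R₀ = 325.7800 + 280.0000 + 163.4400 + 41.6000 + 158.3400 = 969.1600

969.16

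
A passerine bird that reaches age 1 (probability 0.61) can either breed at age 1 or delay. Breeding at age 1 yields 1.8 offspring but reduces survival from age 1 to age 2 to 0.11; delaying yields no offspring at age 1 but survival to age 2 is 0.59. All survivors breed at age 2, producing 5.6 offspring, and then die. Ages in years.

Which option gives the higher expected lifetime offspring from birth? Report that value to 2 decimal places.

2.02

breed at age 1: R₀ = 0.61 × (1.8 + 0.11 × 5.6) = 0.61 × 2.4160 = 1.4738
delay to age 2: R₀ = 0.61 × (0.59 × 5.6) = 0.61 × 3.3040 = 2.0154
Higher: delay to age 2 (2.0154).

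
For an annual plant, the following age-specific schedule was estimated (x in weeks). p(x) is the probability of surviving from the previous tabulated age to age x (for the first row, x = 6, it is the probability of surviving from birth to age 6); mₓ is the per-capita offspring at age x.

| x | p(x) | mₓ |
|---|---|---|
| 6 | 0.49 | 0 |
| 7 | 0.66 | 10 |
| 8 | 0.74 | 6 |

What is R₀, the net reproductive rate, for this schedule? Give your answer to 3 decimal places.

4.670

Survivorship from birth: l_x = p_6·p_7·…·p_x.
  l_6 = 0.49000
  l_7 = 0.32340
  l_8 = 0.23932
R₀ = Σ l_x mₓ:
  age 6: 0.49000 × 0 = 0.0000
  age 7: 0.32340 × 10 = 3.2340
  age 8: 0.23932 × 6 = 1.4359
R₀ = 0.0000 + 3.2340 + 1.4359 = 4.6699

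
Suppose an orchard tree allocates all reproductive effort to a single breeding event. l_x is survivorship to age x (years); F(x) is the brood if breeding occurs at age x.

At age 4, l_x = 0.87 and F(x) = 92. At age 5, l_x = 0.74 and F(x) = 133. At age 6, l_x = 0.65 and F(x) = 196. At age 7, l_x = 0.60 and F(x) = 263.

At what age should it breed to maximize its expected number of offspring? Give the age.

7

Expected offspring if breeding at age x = l_x × F(x):
  age 4: 0.87 × 92 = 80.040
  age 5: 0.74 × 133 = 98.420
  age 6: 0.65 × 196 = 127.400
  age 7: 0.60 × 263 = 157.800
Maximum at age 7 (157.800).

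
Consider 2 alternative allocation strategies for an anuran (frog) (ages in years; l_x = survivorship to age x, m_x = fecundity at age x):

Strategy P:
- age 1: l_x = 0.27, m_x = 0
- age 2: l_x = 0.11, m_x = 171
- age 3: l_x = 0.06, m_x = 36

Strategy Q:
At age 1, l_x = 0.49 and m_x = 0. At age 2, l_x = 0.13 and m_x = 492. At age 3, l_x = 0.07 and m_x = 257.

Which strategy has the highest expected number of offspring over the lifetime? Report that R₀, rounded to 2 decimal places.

Strategy P: R₀ = 0.27×0 + 0.11×171 + 0.06×36 = 20.9700
Strategy Q: R₀ = 0.49×0 + 0.13×492 + 0.07×257 = 81.9500
Highest R₀: strategy Q with 81.9500.

81.95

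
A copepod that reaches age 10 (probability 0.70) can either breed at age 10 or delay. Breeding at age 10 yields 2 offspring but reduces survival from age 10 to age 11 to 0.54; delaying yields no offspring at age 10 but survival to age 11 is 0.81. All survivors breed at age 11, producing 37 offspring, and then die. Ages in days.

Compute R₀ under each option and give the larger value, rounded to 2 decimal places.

20.98

breed at age 10: R₀ = 0.70 × (2 + 0.54 × 37) = 0.70 × 21.9800 = 15.3860
delay to age 11: R₀ = 0.70 × (0.81 × 37) = 0.70 × 29.9700 = 20.9790
Higher: delay to age 11 (20.9790).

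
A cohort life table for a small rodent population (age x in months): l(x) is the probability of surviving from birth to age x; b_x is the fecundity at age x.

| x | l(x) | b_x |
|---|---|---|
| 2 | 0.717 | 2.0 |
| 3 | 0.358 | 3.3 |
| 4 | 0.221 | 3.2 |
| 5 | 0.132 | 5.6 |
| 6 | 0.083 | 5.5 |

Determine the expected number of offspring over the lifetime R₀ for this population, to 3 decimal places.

R₀ = Σ l(x) b_x:
  age 2: 0.717 × 2.0 = 1.4340
  age 3: 0.358 × 3.3 = 1.1814
  age 4: 0.221 × 3.2 = 0.7072
  age 5: 0.132 × 5.6 = 0.7392
  age 6: 0.083 × 5.5 = 0.4565
R₀ = 1.4340 + 1.1814 + 0.7072 + 0.7392 + 0.4565 = 4.5183

4.518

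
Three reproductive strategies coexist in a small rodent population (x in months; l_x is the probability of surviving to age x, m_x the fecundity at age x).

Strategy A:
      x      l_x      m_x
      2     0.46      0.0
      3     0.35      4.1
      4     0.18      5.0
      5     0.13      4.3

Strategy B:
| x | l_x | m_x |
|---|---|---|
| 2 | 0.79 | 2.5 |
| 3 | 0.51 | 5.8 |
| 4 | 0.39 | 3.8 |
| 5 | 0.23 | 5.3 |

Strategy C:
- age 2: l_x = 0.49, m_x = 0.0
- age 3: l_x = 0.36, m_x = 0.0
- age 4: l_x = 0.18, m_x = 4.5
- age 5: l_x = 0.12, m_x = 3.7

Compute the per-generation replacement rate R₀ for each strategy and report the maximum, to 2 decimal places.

7.63

Strategy A: R₀ = 0.46×0.0 + 0.35×4.1 + 0.18×5.0 + 0.13×4.3 = 2.8940
Strategy B: R₀ = 0.79×2.5 + 0.51×5.8 + 0.39×3.8 + 0.23×5.3 = 7.6340
Strategy C: R₀ = 0.49×0.0 + 0.36×0.0 + 0.18×4.5 + 0.12×3.7 = 1.2540
Highest R₀: strategy B with 7.6340.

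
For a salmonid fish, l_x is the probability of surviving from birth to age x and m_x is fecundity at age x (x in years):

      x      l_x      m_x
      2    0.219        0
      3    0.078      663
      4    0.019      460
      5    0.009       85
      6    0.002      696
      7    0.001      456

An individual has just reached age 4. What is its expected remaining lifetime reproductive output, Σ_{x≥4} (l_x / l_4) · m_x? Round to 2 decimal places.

597.53

l_4 = 0.019. Conditional survival from age 4 to x is l_x / l_4.
  x=4: (0.019/0.019) × 460 = 460.0000
  x=5: (0.009/0.019) × 85 = 40.2632
  x=6: (0.002/0.019) × 696 = 73.2632
  x=7: (0.001/0.019) × 456 = 24.0000
Sum = 460.0000 + 40.2632 + 73.2632 + 24.0000 = 597.5263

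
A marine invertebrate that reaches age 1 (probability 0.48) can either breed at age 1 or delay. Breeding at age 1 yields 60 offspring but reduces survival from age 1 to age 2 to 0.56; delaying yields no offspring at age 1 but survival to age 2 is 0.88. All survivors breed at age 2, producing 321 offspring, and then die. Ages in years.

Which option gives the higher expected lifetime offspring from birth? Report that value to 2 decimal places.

135.59

breed at age 1: R₀ = 0.48 × (60 + 0.56 × 321) = 0.48 × 239.7600 = 115.0848
delay to age 2: R₀ = 0.48 × (0.88 × 321) = 0.48 × 282.4800 = 135.5904
Higher: delay to age 2 (135.5904).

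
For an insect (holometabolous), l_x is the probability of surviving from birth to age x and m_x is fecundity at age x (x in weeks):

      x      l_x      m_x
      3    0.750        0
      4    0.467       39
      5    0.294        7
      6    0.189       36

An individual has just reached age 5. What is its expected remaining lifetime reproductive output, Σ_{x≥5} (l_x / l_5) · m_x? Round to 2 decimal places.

30.14

l_5 = 0.294. Conditional survival from age 5 to x is l_x / l_5.
  x=5: (0.294/0.294) × 7 = 7.0000
  x=6: (0.189/0.294) × 36 = 23.1429
Sum = 7.0000 + 23.1429 = 30.1429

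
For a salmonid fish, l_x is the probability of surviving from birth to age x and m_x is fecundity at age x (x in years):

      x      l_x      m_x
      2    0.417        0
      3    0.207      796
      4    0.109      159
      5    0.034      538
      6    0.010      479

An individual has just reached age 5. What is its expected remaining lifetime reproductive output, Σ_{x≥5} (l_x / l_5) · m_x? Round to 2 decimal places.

l_5 = 0.034. Conditional survival from age 5 to x is l_x / l_5.
  x=5: (0.034/0.034) × 538 = 538.0000
  x=6: (0.010/0.034) × 479 = 140.8824
Sum = 538.0000 + 140.8824 = 678.8824

678.88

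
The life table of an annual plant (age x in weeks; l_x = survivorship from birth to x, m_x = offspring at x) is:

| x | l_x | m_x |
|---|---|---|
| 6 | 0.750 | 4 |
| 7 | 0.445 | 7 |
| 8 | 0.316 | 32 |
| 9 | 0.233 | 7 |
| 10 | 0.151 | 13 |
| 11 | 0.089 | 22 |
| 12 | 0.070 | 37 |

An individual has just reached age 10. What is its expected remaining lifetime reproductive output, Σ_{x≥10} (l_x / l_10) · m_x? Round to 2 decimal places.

43.12

l_10 = 0.151. Conditional survival from age 10 to x is l_x / l_10.
  x=10: (0.151/0.151) × 13 = 13.0000
  x=11: (0.089/0.151) × 22 = 12.9669
  x=12: (0.070/0.151) × 37 = 17.1523
Sum = 13.0000 + 12.9669 + 17.1523 = 43.1192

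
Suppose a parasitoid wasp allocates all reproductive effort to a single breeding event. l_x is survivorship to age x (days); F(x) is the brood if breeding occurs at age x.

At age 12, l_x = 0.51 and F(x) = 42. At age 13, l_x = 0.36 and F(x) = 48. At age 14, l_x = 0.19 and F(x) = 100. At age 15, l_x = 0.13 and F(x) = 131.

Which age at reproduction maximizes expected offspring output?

Expected offspring if breeding at age x = l_x × F(x):
  age 12: 0.51 × 42 = 21.420
  age 13: 0.36 × 48 = 17.280
  age 14: 0.19 × 100 = 19.000
  age 15: 0.13 × 131 = 17.030
Maximum at age 12 (21.420).

12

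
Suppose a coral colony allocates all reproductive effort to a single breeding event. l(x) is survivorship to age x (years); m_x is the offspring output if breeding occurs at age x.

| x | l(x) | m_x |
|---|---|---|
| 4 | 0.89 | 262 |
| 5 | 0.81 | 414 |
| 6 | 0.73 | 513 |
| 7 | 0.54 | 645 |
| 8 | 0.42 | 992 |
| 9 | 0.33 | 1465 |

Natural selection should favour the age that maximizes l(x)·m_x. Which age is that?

9

Expected offspring if breeding at age x = l(x) × m_x:
  age 4: 0.89 × 262 = 233.180
  age 5: 0.81 × 414 = 335.340
  age 6: 0.73 × 513 = 374.490
  age 7: 0.54 × 645 = 348.300
  age 8: 0.42 × 992 = 416.640
  age 9: 0.33 × 1465 = 483.450
Maximum at age 9 (483.450).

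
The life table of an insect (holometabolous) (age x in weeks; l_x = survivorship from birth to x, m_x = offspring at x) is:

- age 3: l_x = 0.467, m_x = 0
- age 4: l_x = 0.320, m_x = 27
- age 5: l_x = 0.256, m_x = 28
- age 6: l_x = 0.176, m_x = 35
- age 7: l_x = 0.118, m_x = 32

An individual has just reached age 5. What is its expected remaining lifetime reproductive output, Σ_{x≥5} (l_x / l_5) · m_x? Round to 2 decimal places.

66.81

l_5 = 0.256. Conditional survival from age 5 to x is l_x / l_5.
  x=5: (0.256/0.256) × 28 = 28.0000
  x=6: (0.176/0.256) × 35 = 24.0625
  x=7: (0.118/0.256) × 32 = 14.7500
Sum = 28.0000 + 24.0625 + 14.7500 = 66.8125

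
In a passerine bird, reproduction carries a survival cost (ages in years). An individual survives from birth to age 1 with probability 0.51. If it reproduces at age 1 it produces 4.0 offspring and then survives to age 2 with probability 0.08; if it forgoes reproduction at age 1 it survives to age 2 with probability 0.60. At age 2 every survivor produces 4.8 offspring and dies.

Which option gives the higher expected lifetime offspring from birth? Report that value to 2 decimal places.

2.24

breed at age 1: R₀ = 0.51 × (4.0 + 0.08 × 4.8) = 0.51 × 4.3840 = 2.2358
delay to age 2: R₀ = 0.51 × (0.60 × 4.8) = 0.51 × 2.8800 = 1.4688
Higher: breed at age 1 (2.2358).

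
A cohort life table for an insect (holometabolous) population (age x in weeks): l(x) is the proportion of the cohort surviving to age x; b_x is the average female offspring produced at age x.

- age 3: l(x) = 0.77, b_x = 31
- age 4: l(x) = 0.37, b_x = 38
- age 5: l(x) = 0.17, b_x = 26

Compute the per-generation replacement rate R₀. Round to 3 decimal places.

42.350

R₀ = Σ l(x) b_x:
  age 3: 0.77 × 31 = 23.8700
  age 4: 0.37 × 38 = 14.0600
  age 5: 0.17 × 26 = 4.4200
R₀ = 23.8700 + 14.0600 + 4.4200 = 42.3500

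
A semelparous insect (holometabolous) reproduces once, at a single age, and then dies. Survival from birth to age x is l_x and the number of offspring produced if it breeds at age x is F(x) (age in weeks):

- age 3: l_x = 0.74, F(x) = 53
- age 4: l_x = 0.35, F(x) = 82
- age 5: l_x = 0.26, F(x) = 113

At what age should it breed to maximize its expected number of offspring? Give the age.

3

Expected offspring if breeding at age x = l_x × F(x):
  age 3: 0.74 × 53 = 39.220
  age 4: 0.35 × 82 = 28.700
  age 5: 0.26 × 113 = 29.380
Maximum at age 3 (39.220).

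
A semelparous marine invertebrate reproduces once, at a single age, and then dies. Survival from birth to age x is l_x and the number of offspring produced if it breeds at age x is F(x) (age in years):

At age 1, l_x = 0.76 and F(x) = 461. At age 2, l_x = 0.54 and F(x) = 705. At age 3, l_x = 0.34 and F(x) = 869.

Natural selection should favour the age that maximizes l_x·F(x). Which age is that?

2

Expected offspring if breeding at age x = l_x × F(x):
  age 1: 0.76 × 461 = 350.360
  age 2: 0.54 × 705 = 380.700
  age 3: 0.34 × 869 = 295.460
Maximum at age 2 (380.700).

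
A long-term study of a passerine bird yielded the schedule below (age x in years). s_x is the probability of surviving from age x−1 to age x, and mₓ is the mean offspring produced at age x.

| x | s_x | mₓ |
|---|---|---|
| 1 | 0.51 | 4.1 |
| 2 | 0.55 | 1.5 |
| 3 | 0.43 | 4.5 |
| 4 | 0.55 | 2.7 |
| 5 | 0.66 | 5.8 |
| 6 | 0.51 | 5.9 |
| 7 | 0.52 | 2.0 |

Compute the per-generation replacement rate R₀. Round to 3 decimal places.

3.643

Survivorship from birth: l_x = s_1·s_2·…·s_x.
  l_1 = 0.51000
  l_2 = 0.28050
  l_3 = 0.12062
  l_4 = 0.06634
  l_5 = 0.04378
  l_6 = 0.02233
  l_7 = 0.01161
R₀ = Σ l_x mₓ:
  age 1: 0.51000 × 4.1 = 2.0910
  age 2: 0.28050 × 1.5 = 0.4208
  age 3: 0.12062 × 4.5 = 0.5428
  age 4: 0.06634 × 2.7 = 0.1791
  age 5: 0.04378 × 5.8 = 0.2539
  age 6: 0.02233 × 5.9 = 0.1317
  age 7: 0.01161 × 2.0 = 0.0232
R₀ = 2.0910 + 0.4208 + 0.5428 + 0.1791 + 0.2539 + 0.1317 + 0.0232 = 3.6425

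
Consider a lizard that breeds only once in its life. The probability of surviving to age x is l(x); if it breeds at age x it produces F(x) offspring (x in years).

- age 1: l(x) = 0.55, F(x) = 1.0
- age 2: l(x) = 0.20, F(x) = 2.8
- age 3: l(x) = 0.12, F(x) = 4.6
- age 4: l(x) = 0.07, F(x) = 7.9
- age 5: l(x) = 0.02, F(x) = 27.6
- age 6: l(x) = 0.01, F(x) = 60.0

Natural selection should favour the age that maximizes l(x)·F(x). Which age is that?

Expected offspring if breeding at age x = l(x) × F(x):
  age 1: 0.55 × 1.0 = 0.550
  age 2: 0.20 × 2.8 = 0.560
  age 3: 0.12 × 4.6 = 0.552
  age 4: 0.07 × 7.9 = 0.553
  age 5: 0.02 × 27.6 = 0.552
  age 6: 0.01 × 60.0 = 0.600
Maximum at age 6 (0.600).

6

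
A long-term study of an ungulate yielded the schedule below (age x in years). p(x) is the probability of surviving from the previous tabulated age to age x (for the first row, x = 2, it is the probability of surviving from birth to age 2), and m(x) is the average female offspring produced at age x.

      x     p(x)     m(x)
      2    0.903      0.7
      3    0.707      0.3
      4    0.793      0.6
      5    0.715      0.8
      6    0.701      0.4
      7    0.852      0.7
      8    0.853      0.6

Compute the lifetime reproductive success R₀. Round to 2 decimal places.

1.78

Survivorship from birth: l_x = p_2·p_3·…·p_x.
  l_2 = 0.90300
  l_3 = 0.63842
  l_4 = 0.50627
  l_5 = 0.36198
  l_6 = 0.25375
  l_7 = 0.21619
  l_8 = 0.18441
R₀ = Σ l_x m(x):
  age 2: 0.90300 × 0.7 = 0.6321
  age 3: 0.63842 × 0.3 = 0.1915
  age 4: 0.50627 × 0.6 = 0.3038
  age 5: 0.36198 × 0.8 = 0.2896
  age 6: 0.25375 × 0.4 = 0.1015
  age 7: 0.21619 × 0.7 = 0.1513
  age 8: 0.18441 × 0.6 = 0.1106
R₀ = 0.6321 + 0.1915 + 0.3038 + 0.2896 + 0.1015 + 0.1513 + 0.1106 = 1.7805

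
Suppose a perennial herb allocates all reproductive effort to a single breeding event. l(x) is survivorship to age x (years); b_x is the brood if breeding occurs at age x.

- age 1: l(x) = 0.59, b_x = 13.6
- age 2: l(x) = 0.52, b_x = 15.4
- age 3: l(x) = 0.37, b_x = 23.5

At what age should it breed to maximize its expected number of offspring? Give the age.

3

Expected offspring if breeding at age x = l(x) × b_x:
  age 1: 0.59 × 13.6 = 8.024
  age 2: 0.52 × 15.4 = 8.008
  age 3: 0.37 × 23.5 = 8.695
Maximum at age 3 (8.695).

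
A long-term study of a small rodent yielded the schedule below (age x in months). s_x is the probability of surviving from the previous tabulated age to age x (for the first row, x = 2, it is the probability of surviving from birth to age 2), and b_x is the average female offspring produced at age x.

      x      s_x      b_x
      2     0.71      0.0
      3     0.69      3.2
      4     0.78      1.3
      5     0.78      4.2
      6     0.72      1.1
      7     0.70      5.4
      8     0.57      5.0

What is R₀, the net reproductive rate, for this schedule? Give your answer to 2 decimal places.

Survivorship from birth: l_x = s_2·s_3·…·s_x.
  l_2 = 0.71000
  l_3 = 0.48990
  l_4 = 0.38212
  l_5 = 0.29806
  l_6 = 0.21460
  l_7 = 0.15022
  l_8 = 0.08563
R₀ = Σ l_x b_x:
  age 2: 0.71000 × 0.0 = 0.0000
  age 3: 0.48990 × 3.2 = 1.5677
  age 4: 0.38212 × 1.3 = 0.4968
  age 5: 0.29806 × 4.2 = 1.2519
  age 6: 0.21460 × 1.1 = 0.2361
  age 7: 0.15022 × 5.4 = 0.8112
  age 8: 0.08563 × 5.0 = 0.4281
R₀ = 0.0000 + 1.5677 + 0.4968 + 1.2519 + 0.2361 + 0.8112 + 0.4281 = 4.7917

4.79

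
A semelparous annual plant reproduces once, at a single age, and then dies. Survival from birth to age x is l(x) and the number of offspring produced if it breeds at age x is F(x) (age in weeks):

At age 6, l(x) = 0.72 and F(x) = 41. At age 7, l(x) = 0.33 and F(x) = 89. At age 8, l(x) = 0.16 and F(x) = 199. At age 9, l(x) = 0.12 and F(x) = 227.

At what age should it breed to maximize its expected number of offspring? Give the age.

Expected offspring if breeding at age x = l(x) × F(x):
  age 6: 0.72 × 41 = 29.520
  age 7: 0.33 × 89 = 29.370
  age 8: 0.16 × 199 = 31.840
  age 9: 0.12 × 227 = 27.240
Maximum at age 8 (31.840).

8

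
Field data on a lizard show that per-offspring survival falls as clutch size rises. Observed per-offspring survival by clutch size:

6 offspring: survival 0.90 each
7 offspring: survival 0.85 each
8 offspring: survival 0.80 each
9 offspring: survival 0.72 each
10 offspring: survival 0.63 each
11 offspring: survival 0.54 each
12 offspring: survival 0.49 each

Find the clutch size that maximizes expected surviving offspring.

9

Expected surviving offspring = c × s(c):
  c=6: 6 × 0.90 = 5.400
  c=7: 7 × 0.85 = 5.950
  c=8: 8 × 0.80 = 6.400
  c=9: 9 × 0.72 = 6.480
  c=10: 10 × 0.63 = 6.300
  c=11: 11 × 0.54 = 5.940
  c=12: 12 × 0.49 = 5.880
Maximum at c = 9 (6.480 surviving offspring).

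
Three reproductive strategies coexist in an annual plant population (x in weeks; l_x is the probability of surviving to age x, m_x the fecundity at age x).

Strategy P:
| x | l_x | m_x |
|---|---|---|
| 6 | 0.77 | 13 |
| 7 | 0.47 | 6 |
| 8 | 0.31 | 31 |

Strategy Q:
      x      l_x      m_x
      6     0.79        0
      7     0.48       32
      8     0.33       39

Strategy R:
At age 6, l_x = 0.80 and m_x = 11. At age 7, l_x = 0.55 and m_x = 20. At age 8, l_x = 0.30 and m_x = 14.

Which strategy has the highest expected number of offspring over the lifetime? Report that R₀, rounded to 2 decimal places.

28.23

Strategy P: R₀ = 0.77×13 + 0.47×6 + 0.31×31 = 22.4400
Strategy Q: R₀ = 0.79×0 + 0.48×32 + 0.33×39 = 28.2300
Strategy R: R₀ = 0.80×11 + 0.55×20 + 0.30×14 = 24.0000
Highest R₀: strategy Q with 28.2300.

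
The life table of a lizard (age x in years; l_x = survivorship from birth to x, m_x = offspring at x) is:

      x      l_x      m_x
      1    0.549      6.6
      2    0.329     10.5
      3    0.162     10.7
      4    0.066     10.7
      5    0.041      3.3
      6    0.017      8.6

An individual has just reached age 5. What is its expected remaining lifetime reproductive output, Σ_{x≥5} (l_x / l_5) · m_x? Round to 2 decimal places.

6.87

l_5 = 0.041. Conditional survival from age 5 to x is l_x / l_5.
  x=5: (0.041/0.041) × 3.3 = 3.3000
  x=6: (0.017/0.041) × 8.6 = 3.5659
Sum = 3.3000 + 3.5659 = 6.8659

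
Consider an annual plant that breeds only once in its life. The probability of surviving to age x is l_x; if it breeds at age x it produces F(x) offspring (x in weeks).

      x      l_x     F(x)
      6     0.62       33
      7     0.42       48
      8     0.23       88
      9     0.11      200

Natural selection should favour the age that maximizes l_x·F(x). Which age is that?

9

Expected offspring if breeding at age x = l_x × F(x):
  age 6: 0.62 × 33 = 20.460
  age 7: 0.42 × 48 = 20.160
  age 8: 0.23 × 88 = 20.240
  age 9: 0.11 × 200 = 22.000
Maximum at age 9 (22.000).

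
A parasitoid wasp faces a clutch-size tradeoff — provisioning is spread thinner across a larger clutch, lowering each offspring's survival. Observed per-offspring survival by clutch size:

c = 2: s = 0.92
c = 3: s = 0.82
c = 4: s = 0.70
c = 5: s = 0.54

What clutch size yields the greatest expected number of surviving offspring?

Expected surviving offspring = c × s(c):
  c=2: 2 × 0.92 = 1.840
  c=3: 3 × 0.82 = 2.460
  c=4: 4 × 0.70 = 2.800
  c=5: 5 × 0.54 = 2.700
Maximum at c = 4 (2.800 surviving offspring).

4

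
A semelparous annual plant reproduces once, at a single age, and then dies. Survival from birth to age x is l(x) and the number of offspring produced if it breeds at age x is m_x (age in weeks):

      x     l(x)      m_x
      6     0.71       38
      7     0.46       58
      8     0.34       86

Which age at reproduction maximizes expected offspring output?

8

Expected offspring if breeding at age x = l(x) × m_x:
  age 6: 0.71 × 38 = 26.980
  age 7: 0.46 × 58 = 26.680
  age 8: 0.34 × 86 = 29.240
Maximum at age 8 (29.240).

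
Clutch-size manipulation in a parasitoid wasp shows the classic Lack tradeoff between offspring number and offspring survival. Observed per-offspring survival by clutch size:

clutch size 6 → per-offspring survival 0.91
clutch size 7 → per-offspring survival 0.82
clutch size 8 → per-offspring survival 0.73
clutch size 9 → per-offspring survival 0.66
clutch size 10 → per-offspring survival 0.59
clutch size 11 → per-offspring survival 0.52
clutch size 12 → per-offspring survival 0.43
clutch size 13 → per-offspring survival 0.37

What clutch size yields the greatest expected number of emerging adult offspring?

Expected emerging adult offspring = c × s(c):
  c=6: 6 × 0.91 = 5.460
  c=7: 7 × 0.82 = 5.740
  c=8: 8 × 0.73 = 5.840
  c=9: 9 × 0.66 = 5.940
  c=10: 10 × 0.59 = 5.900
  c=11: 11 × 0.52 = 5.720
  c=12: 12 × 0.43 = 5.160
  c=13: 13 × 0.37 = 4.810
Maximum at c = 9 (5.940 emerging adult offspring).

9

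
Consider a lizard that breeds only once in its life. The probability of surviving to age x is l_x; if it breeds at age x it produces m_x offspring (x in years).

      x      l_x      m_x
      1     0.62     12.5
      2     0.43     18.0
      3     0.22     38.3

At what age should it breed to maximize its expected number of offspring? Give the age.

3

Expected offspring if breeding at age x = l_x × m_x:
  age 1: 0.62 × 12.5 = 7.750
  age 2: 0.43 × 18.0 = 7.740
  age 3: 0.22 × 38.3 = 8.426
Maximum at age 3 (8.426).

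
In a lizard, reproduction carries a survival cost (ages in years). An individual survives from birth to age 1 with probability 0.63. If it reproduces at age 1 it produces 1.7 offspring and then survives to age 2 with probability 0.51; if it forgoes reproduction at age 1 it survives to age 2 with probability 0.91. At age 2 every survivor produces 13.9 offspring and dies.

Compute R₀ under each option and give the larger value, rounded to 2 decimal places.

breed at age 1: R₀ = 0.63 × (1.7 + 0.51 × 13.9) = 0.63 × 8.7890 = 5.5371
delay to age 2: R₀ = 0.63 × (0.91 × 13.9) = 0.63 × 12.6490 = 7.9689
Higher: delay to age 2 (7.9689).

7.97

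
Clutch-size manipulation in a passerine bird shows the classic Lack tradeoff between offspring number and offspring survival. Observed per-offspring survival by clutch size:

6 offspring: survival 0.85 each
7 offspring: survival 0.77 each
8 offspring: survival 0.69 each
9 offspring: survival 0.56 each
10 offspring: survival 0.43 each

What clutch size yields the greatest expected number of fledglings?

8

Expected fledglings = c × s(c):
  c=6: 6 × 0.85 = 5.100
  c=7: 7 × 0.77 = 5.390
  c=8: 8 × 0.69 = 5.520
  c=9: 9 × 0.56 = 5.040
  c=10: 10 × 0.43 = 4.300
Maximum at c = 8 (5.520 fledglings).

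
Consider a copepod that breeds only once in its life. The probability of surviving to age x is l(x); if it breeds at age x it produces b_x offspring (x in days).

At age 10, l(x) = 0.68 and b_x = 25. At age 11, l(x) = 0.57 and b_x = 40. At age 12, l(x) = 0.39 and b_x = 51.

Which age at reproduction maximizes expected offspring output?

11

Expected offspring if breeding at age x = l(x) × b_x:
  age 10: 0.68 × 25 = 17.000
  age 11: 0.57 × 40 = 22.800
  age 12: 0.39 × 51 = 19.890
Maximum at age 11 (22.800).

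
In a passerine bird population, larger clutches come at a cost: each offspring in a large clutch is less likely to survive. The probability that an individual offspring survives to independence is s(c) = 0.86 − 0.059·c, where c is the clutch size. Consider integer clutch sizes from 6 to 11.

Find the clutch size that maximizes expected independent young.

7

Expected independent young = c × s(c):
  c=6: 6 × 0.506 = 3.036
  c=7: 7 × 0.447 = 3.129
  c=8: 8 × 0.388 = 3.104
  c=9: 9 × 0.329 = 2.961
  c=10: 10 × 0.270 = 2.700
  c=11: 11 × 0.211 = 2.321
Maximum at c = 7 (3.129 independent young).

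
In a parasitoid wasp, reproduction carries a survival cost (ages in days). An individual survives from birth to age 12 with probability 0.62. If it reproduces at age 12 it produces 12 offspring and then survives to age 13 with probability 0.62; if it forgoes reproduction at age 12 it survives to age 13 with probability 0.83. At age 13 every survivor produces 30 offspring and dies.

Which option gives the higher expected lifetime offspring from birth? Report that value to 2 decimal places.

breed at age 12: R₀ = 0.62 × (12 + 0.62 × 30) = 0.62 × 30.6000 = 18.9720
delay to age 13: R₀ = 0.62 × (0.83 × 30) = 0.62 × 24.9000 = 15.4380
Higher: breed at age 12 (18.9720).

18.97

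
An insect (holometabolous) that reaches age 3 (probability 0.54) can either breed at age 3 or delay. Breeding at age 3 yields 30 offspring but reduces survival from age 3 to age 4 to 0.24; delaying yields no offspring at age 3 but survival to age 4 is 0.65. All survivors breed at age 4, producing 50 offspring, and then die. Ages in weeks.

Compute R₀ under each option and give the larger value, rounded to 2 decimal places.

22.68

breed at age 3: R₀ = 0.54 × (30 + 0.24 × 50) = 0.54 × 42.0000 = 22.6800
delay to age 4: R₀ = 0.54 × (0.65 × 50) = 0.54 × 32.5000 = 17.5500
Higher: breed at age 3 (22.6800).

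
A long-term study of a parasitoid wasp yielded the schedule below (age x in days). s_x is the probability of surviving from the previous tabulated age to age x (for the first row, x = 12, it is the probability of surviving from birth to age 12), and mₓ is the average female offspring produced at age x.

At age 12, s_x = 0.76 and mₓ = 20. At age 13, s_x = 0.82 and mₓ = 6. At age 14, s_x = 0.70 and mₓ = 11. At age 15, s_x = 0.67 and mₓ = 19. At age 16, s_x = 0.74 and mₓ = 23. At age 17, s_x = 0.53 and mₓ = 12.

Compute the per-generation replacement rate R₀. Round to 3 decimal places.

Survivorship from birth: l_x = s_12·s_13·…·s_x.
  l_12 = 0.76000
  l_13 = 0.62320
  l_14 = 0.43624
  l_15 = 0.29228
  l_16 = 0.21629
  l_17 = 0.11463
R₀ = Σ l_x mₓ:
  age 12: 0.76000 × 20 = 15.2000
  age 13: 0.62320 × 6 = 3.7392
  age 14: 0.43624 × 11 = 4.7986
  age 15: 0.29228 × 19 = 5.5533
  age 16: 0.21629 × 23 = 4.9747
  age 17: 0.11463 × 12 = 1.3756
R₀ = 15.2000 + 3.7392 + 4.7986 + 5.5533 + 4.9747 + 1.3756 = 35.6414

35.641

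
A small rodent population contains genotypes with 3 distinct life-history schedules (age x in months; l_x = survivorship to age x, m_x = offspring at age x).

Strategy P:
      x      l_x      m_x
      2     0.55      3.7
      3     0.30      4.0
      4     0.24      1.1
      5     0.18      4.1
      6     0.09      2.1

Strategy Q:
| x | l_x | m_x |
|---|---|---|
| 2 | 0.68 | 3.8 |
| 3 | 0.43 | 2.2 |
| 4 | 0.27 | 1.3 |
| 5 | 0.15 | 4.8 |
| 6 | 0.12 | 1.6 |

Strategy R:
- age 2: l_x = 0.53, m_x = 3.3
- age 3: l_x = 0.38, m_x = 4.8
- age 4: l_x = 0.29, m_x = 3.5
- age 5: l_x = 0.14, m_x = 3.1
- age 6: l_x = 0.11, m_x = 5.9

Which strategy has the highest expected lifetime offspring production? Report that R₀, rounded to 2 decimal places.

Strategy P: R₀ = 0.55×3.7 + 0.30×4.0 + 0.24×1.1 + 0.18×4.1 + 0.09×2.1 = 4.4260
Strategy Q: R₀ = 0.68×3.8 + 0.43×2.2 + 0.27×1.3 + 0.15×4.8 + 0.12×1.6 = 4.7930
Strategy R: R₀ = 0.53×3.3 + 0.38×4.8 + 0.29×3.5 + 0.14×3.1 + 0.11×5.9 = 5.6710
Highest R₀: strategy R with 5.6710.

5.67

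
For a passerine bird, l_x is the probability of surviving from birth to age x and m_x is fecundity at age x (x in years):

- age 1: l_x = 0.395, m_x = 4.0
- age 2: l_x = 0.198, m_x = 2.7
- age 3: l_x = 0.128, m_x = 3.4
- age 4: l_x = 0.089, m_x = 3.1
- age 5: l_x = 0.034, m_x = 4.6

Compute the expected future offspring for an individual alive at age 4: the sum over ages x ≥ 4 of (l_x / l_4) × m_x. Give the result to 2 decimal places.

l_4 = 0.089. Conditional survival from age 4 to x is l_x / l_4.
  x=4: (0.089/0.089) × 3.1 = 3.1000
  x=5: (0.034/0.089) × 4.6 = 1.7573
Sum = 3.1000 + 1.7573 = 4.8573

4.86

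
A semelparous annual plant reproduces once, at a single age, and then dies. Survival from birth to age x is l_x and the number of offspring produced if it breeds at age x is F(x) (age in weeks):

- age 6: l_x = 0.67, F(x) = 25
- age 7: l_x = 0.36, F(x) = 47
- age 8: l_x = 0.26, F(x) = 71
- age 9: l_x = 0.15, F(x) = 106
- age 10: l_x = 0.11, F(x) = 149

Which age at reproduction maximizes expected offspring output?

8

Expected offspring if breeding at age x = l_x × F(x):
  age 6: 0.67 × 25 = 16.750
  age 7: 0.36 × 47 = 16.920
  age 8: 0.26 × 71 = 18.460
  age 9: 0.15 × 106 = 15.900
  age 10: 0.11 × 149 = 16.390
Maximum at age 8 (18.460).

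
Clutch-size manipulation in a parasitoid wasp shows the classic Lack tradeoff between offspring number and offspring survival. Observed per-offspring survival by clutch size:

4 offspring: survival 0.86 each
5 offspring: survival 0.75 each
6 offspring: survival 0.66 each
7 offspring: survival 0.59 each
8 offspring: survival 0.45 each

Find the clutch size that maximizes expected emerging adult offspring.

Expected emerging adult offspring = c × s(c):
  c=4: 4 × 0.86 = 3.440
  c=5: 5 × 0.75 = 3.750
  c=6: 6 × 0.66 = 3.960
  c=7: 7 × 0.59 = 4.130
  c=8: 8 × 0.45 = 3.600
Maximum at c = 7 (4.130 emerging adult offspring).

7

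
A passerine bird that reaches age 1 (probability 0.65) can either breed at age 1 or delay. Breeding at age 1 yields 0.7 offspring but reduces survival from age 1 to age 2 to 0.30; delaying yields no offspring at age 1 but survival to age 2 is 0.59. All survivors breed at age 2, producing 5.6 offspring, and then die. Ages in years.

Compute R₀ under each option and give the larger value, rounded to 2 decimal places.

breed at age 1: R₀ = 0.65 × (0.7 + 0.30 × 5.6) = 0.65 × 2.3800 = 1.5470
delay to age 2: R₀ = 0.65 × (0.59 × 5.6) = 0.65 × 3.3040 = 2.1476
Higher: delay to age 2 (2.1476).

2.15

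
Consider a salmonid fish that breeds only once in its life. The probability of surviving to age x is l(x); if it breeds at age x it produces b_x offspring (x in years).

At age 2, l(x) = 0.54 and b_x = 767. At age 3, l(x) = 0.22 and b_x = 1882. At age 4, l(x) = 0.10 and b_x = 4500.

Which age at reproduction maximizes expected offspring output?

4

Expected offspring if breeding at age x = l(x) × b_x:
  age 2: 0.54 × 767 = 414.180
  age 3: 0.22 × 1882 = 414.040
  age 4: 0.10 × 4500 = 450.000
Maximum at age 4 (450.000).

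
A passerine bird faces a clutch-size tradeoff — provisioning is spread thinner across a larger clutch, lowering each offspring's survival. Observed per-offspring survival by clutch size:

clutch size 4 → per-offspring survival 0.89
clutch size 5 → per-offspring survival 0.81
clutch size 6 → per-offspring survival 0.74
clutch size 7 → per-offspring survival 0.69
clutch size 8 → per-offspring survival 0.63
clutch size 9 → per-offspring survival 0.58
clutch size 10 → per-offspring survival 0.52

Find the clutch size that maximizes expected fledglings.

9

Expected fledglings = c × s(c):
  c=4: 4 × 0.89 = 3.560
  c=5: 5 × 0.81 = 4.050
  c=6: 6 × 0.74 = 4.440
  c=7: 7 × 0.69 = 4.830
  c=8: 8 × 0.63 = 5.040
  c=9: 9 × 0.58 = 5.220
  c=10: 10 × 0.52 = 5.200
Maximum at c = 9 (5.220 fledglings).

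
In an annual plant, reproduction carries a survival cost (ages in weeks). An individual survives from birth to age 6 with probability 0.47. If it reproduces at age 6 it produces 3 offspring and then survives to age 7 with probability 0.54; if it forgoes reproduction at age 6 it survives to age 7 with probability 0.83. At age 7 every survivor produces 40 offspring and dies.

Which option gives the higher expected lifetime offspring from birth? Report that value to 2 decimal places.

breed at age 6: R₀ = 0.47 × (3 + 0.54 × 40) = 0.47 × 24.6000 = 11.5620
delay to age 7: R₀ = 0.47 × (0.83 × 40) = 0.47 × 33.2000 = 15.6040
Higher: delay to age 7 (15.6040).

15.60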